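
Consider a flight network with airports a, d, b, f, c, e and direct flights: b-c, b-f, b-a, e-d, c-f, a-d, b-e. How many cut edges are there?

0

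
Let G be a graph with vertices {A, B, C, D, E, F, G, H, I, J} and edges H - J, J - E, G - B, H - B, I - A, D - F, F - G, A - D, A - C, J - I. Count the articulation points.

2

Removing A increases the component count from 1 to 2, so A is a cut vertex.
Removing J increases the component count from 1 to 2, so J is a cut vertex.
By contrast removing E leaves 1 component; it is not a cut vertex. No other vertex is a cut vertex either.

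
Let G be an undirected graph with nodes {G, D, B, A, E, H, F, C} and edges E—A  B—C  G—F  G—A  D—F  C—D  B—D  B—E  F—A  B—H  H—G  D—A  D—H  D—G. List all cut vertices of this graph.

Removing H, for instance, still leaves 1 component. No single vertex removal increases the component count — the graph has no articulation points.

none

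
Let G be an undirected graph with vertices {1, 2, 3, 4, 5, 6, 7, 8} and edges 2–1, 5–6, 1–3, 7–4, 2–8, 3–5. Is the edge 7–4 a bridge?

Removing 7–4 leaves no path between 7 and 4: the component count goes from 2 to 3. So it is a bridge.

Yes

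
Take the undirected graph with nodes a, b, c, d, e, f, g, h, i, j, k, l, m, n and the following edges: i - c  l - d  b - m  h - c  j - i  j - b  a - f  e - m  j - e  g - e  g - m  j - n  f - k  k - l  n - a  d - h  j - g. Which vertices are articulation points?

j

Removing j increases the component count from 1 to 2, so j is a cut vertex.
By contrast removing d leaves 1 component; it is not a cut vertex. No other vertex is a cut vertex either.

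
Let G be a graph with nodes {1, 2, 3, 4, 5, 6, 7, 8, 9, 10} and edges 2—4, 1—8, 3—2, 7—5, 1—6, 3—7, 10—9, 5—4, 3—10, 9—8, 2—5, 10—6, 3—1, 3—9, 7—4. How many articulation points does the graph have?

Removing 3 increases the component count from 1 to 2, so 3 is a cut vertex.
By contrast removing 4 leaves 1 component; it is not a cut vertex. No other vertex is a cut vertex either.

1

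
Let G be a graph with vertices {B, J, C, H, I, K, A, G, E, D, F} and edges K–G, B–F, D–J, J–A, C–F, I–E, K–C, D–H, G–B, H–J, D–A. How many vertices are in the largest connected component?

5

Starting from E we can reach E, I. That is one component of size 2.
Starting from A we can reach A, D, H, J. That is one component of size 4.
Starting from B we can reach B, C, F, G, K. That is one component of size 5.
The largest has 5 vertices.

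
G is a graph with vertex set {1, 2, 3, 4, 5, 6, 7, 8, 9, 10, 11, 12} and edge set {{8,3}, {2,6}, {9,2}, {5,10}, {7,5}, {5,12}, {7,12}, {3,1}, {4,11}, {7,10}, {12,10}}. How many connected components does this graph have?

4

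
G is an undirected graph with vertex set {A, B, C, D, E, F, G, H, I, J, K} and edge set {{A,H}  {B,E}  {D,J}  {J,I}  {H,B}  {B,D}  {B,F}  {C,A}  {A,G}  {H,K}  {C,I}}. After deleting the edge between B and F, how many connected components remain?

Before removal there is 1 component.
B - F is a bridge — removing it separates B's side from F's side.
After removal: 2 components.

2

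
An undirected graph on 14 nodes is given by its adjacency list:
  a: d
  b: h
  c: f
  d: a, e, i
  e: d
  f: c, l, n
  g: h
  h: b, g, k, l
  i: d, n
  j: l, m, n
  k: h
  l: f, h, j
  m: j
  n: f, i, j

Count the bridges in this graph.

The edges on the cycle l-j-n-f-l are not bridges since each lies on that cycle.
But removing f-c disconnects f from c; removing b-h disconnects b from h; removing j-m disconnects j from m; removing n-i disconnects n from i — these are bridges.
In total 10 edges are bridges.

10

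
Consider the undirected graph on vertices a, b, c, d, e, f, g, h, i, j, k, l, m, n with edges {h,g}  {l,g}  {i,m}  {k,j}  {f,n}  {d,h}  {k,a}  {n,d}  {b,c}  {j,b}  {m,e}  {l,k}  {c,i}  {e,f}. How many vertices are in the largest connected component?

14

Starting from a we can reach a, b, c, d, e, f, g, h, i, j, k, l, m, n. That is one component of size 14.
The largest has 14 vertices.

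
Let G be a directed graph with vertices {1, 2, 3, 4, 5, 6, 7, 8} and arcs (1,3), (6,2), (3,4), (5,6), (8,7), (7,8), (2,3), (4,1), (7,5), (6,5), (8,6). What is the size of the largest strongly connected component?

3

{1, 3, 4} are all mutually reachable — one SCC of size 3.
{5, 6} are all mutually reachable — one SCC of size 2.
{7, 8} are all mutually reachable — one SCC of size 2.
{2} is an SCC by itself.
The largest has 3 vertices.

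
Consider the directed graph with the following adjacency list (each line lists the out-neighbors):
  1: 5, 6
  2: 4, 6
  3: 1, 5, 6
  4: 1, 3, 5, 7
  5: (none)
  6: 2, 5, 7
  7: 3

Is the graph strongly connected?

There is no directed path from 5 to 6, so the graph is not strongly connected.

No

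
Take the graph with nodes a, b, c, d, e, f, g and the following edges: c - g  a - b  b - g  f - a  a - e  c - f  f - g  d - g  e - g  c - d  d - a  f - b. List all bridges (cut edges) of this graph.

none

The edges on the cycle f-a-e-g-f are not bridges since each lies on that cycle.
Every edge lies on some cycle, so there are no bridges.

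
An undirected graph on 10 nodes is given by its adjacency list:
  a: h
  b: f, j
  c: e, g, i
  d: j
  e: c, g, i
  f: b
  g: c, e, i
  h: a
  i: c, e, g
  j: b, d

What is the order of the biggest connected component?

4

Starting from a we can reach a, h. That is one component of size 2.
Starting from c we can reach c, e, g, i. That is one component of size 4.
Starting from b we can reach b, d, f, j. That is one component of size 4.
The largest has 4 vertices.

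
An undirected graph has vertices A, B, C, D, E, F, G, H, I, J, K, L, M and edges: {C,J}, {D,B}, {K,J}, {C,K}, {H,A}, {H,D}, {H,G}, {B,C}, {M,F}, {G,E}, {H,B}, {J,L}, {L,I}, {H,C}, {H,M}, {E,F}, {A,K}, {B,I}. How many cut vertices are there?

Removing H increases the component count from 1 to 2, so H is a cut vertex.
By contrast removing I leaves 1 component; it is not a cut vertex. No other vertex is a cut vertex either.

1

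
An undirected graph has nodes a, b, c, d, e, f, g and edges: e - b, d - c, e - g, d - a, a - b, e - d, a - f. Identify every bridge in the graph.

The edges on the cycle e-d-a-b-e are not bridges since each lies on that cycle.
But removing d - c disconnects d from c; removing a - f disconnects a from f; removing e - g disconnects e from g — these are bridges.

a-f, c-d, e-g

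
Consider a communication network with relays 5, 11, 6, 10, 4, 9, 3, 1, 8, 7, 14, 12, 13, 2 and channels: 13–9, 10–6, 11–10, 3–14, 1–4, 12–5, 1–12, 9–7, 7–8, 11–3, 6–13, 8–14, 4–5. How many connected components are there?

3

2 is isolated — a component by itself.
Starting from 1 we can reach 1, 4, 5, 12. That is one component of size 4.
Starting from 3 we can reach 3, 6, 7, 8, 9, 10, 11, 13, 14. That is one component of size 9.
Total: 3 components.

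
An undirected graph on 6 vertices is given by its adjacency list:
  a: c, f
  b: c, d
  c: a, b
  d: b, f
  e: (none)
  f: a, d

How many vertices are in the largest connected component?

5

e is isolated — a component by itself.
Starting from a we can reach a, b, c, d, f. That is one component of size 5.
The largest has 5 vertices.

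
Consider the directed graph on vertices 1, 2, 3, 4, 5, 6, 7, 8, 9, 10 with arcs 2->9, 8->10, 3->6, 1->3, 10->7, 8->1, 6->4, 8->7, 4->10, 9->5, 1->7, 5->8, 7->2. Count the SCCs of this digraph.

1

{1, 2, 3, 4, 5, 6, 7, 8, 9, 10} are all mutually reachable — one SCC of size 10.
That gives 1 strongly connected component.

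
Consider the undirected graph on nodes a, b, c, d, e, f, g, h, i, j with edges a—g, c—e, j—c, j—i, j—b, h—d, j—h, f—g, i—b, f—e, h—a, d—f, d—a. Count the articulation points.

1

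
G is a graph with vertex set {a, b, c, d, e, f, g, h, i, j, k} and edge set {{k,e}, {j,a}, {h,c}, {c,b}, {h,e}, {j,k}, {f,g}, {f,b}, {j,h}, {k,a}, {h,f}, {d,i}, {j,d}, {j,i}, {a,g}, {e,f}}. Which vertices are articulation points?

j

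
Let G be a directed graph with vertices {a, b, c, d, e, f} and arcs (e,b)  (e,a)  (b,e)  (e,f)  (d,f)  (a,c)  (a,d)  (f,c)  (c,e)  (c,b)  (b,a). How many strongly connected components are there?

{a, b, c, d, e, f} are all mutually reachable — one SCC of size 6.
That gives 1 strongly connected component.

1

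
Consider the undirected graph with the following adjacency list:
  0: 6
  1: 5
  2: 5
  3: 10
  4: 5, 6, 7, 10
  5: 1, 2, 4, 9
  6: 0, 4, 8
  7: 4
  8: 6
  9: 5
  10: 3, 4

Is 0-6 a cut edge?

Yes

Removing 0-6 leaves no path between 0 and 6: the component count goes from 1 to 2. So it is a bridge.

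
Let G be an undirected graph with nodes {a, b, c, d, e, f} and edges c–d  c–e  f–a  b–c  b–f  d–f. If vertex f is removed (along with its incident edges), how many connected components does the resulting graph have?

With f gone, the remaining components are: {a}; {b, c, d, e}.
That is 2 components.

2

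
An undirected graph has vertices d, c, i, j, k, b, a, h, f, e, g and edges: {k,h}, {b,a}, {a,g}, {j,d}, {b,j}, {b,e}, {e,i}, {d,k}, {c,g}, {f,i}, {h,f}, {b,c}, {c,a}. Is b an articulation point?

Deleting b raises the number of components from 1 to 2, so b is a cut vertex.

Yes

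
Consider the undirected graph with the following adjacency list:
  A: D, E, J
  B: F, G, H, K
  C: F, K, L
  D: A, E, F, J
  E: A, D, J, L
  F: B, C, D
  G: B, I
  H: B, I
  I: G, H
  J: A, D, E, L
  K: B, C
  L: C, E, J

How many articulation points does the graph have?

Removing B increases the component count from 1 to 2, so B is a cut vertex.
By contrast removing H leaves 1 component; it is not a cut vertex. No other vertex is a cut vertex either.

1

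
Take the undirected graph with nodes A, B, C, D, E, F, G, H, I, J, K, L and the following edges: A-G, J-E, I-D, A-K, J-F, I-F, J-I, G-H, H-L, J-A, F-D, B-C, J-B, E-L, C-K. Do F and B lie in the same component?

From F we can reach A, B, C, D, E, F, G, H, I, J, K, L, which includes B.

Yes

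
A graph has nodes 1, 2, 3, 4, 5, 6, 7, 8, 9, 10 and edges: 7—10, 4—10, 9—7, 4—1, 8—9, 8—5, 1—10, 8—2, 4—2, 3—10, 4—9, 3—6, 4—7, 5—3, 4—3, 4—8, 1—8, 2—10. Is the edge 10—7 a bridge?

After removing 10—7, the path 10-4-7 still connects them, so the edge is not a bridge.

No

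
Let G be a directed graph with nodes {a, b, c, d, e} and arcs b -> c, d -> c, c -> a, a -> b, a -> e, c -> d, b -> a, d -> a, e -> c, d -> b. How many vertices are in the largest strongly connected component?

5

{a, b, c, d, e} are all mutually reachable — one SCC of size 5.
The largest has 5 vertices.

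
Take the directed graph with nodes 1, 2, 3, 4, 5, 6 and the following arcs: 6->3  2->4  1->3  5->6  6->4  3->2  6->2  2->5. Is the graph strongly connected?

No

There is no directed path from 6 to 1, so the graph is not strongly connected.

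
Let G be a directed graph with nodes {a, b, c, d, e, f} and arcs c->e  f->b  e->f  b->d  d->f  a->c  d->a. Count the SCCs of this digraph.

1

{a, b, c, d, e, f} are all mutually reachable — one SCC of size 6.
That gives 1 strongly connected component.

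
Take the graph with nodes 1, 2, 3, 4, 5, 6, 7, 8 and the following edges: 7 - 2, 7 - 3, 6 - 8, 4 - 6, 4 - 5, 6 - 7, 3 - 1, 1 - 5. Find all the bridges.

2-7, 6-8

The edges on the cycle 4-6-7-3-1-5-4 are not bridges since each lies on that cycle.
But removing 6 - 8 disconnects 6 from 8; removing 7 - 2 disconnects 7 from 2 — these are bridges.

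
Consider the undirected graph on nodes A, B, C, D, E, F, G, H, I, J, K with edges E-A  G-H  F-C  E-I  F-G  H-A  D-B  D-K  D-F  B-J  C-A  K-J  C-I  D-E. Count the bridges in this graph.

0

The edges on the cycle F-G-H-A-C-F are not bridges since each lies on that cycle.
Every edge lies on some cycle, so there are no bridges.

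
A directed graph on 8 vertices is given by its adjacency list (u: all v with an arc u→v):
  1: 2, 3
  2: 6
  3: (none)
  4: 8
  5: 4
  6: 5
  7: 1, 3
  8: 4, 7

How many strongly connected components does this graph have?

{1, 2, 4, 5, 6, 7, 8} are all mutually reachable — one SCC of size 7.
{3} is an SCC by itself.
That gives 2 strongly connected components.

2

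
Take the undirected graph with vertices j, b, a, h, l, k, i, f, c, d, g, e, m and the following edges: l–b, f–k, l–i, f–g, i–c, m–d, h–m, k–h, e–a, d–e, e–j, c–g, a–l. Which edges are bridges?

The edges on the cycle f-k-h-m-d-e-a-l-i-c-g-f are not bridges since each lies on that cycle.
But removing b–l disconnects b from l; removing j–e disconnects j from e — these are bridges.

b-l, e-j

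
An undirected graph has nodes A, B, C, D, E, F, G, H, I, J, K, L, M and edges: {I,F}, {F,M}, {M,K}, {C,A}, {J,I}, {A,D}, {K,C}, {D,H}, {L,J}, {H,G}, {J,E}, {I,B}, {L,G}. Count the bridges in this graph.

2

The edges on the cycle L-J-I-F-M-K-C-A-D-H-G-L are not bridges since each lies on that cycle.
But removing J–E disconnects J from E; removing I–B disconnects I from B — these are bridges.
That makes 2 bridges.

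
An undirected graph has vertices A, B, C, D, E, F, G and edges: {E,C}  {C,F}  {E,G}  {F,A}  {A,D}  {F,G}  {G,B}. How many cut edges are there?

3

The edges on the cycle E-C-F-G-E are not bridges since each lies on that cycle.
But removing F-A disconnects F from A; removing A-D disconnects A from D; removing G-B disconnects G from B — these are bridges.
That makes 3 bridges.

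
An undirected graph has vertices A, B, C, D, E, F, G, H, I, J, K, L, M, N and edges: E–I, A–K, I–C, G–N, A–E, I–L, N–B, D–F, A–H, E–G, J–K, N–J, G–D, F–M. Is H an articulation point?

No

Deleting H leaves 1 component (was 1), so H is not a cut vertex.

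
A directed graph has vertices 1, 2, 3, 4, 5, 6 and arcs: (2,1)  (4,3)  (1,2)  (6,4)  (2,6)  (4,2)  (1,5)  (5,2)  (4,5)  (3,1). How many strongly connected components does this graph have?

{1, 2, 3, 4, 5, 6} are all mutually reachable — one SCC of size 6.
That gives 1 strongly connected component.

1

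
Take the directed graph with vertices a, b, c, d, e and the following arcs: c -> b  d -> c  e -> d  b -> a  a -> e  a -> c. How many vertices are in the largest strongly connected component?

5

{a, b, c, d, e} are all mutually reachable — one SCC of size 5.
The largest has 5 vertices.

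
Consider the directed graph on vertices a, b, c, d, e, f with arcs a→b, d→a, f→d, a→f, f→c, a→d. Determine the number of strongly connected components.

{a, d, f} are all mutually reachable — one SCC of size 3.
{e} is an SCC by itself.
{b} is an SCC by itself.
{c} is an SCC by itself.
That gives 4 strongly connected components.

4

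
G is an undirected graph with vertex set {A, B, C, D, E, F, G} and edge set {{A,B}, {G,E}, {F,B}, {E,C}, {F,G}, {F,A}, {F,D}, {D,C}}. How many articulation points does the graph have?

1

Removing F increases the component count from 1 to 2, so F is a cut vertex.
By contrast removing C leaves 1 component; it is not a cut vertex. No other vertex is a cut vertex either.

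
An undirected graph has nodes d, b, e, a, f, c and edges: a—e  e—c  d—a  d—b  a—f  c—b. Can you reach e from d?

From d we can reach a, b, c, d, e, f, which includes e.

Yes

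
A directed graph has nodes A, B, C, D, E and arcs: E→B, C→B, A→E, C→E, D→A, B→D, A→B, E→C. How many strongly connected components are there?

{A, B, C, D, E} are all mutually reachable — one SCC of size 5.
That gives 1 strongly connected component.

1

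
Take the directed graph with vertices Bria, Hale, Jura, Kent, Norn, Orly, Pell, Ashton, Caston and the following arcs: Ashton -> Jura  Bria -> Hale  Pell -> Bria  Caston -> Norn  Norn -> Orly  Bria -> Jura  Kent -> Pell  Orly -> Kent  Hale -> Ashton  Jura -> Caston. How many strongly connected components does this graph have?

{Bria, Hale, Jura, Kent, Norn, Orly, Pell, Ashton, Caston} are all mutually reachable — one SCC of size 9.
That gives 1 strongly connected component.

1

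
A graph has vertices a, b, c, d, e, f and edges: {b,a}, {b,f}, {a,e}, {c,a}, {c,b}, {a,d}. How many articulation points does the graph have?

2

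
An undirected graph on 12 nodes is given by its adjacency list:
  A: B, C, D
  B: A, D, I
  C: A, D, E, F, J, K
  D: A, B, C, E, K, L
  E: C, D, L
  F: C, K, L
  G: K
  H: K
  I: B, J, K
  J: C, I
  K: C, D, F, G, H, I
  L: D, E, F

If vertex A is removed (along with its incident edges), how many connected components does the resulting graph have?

1

With A gone, the remaining components are: {B, C, D, E, F, G, H, I, J, K, L}.
That is 1 component.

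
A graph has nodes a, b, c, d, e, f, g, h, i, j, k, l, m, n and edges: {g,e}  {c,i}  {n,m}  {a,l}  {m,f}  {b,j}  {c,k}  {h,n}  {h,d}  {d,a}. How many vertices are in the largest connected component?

Starting from e we can reach e, g. That is one component of size 2.
Starting from b we can reach b, j. That is one component of size 2.
Starting from c we can reach c, i, k. That is one component of size 3.
Starting from a we can reach a, d, f, h, l, m, n. That is one component of size 7.
The largest has 7 vertices.

7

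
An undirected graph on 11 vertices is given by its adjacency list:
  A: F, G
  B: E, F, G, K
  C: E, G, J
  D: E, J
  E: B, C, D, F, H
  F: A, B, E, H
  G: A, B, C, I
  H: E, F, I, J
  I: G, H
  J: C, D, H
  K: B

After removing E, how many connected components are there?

With E gone, the remaining components are: {A, B, C, D, F, G, H, I, J, K}.
That is 1 component.

1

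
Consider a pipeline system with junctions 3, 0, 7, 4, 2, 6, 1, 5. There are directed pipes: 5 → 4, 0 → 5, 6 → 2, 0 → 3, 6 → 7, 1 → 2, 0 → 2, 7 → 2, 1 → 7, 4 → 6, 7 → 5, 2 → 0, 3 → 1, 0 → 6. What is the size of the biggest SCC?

{0, 1, 2, 3, 4, 5, 6, 7} are all mutually reachable — one SCC of size 8.
The largest has 8 vertices.

8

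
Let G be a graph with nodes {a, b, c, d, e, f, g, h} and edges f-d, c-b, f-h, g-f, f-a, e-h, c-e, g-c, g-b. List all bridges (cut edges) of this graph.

a-f, d-f

The edges on the cycle g-c-b-g are not bridges since each lies on that cycle.
But removing f-d disconnects f from d; removing f-a disconnects f from a — these are bridges.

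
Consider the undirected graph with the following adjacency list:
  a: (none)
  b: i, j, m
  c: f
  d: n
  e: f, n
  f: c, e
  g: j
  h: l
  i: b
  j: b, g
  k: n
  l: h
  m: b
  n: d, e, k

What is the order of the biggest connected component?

a is isolated — a component by itself.
Starting from h we can reach h, l. That is one component of size 2.
Starting from b we can reach b, g, i, j, m. That is one component of size 5.
Starting from c we can reach c, d, e, f, k, n. That is one component of size 6.
The largest has 6 vertices.

6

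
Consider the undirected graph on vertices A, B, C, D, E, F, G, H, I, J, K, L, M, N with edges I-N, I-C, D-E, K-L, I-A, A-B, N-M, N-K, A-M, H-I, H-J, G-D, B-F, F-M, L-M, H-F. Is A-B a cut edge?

After removing A-B, the path A-M-F-B still connects them, so the edge is not a bridge.

No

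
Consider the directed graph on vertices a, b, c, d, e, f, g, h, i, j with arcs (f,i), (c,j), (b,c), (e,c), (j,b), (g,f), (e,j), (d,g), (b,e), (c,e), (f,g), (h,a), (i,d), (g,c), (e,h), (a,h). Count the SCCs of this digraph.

{d, f, g, i} are all mutually reachable — one SCC of size 4.
{b, c, e, j} are all mutually reachable — one SCC of size 4.
{a, h} are all mutually reachable — one SCC of size 2.
That gives 3 strongly connected components.

3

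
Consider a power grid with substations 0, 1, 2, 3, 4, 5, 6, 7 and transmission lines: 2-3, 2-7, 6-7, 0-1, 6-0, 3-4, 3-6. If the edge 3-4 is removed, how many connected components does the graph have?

Before removal there are 2 components.
3-4 is a bridge — removing it separates 3's side from 4's side.
After removal: 3 components.

3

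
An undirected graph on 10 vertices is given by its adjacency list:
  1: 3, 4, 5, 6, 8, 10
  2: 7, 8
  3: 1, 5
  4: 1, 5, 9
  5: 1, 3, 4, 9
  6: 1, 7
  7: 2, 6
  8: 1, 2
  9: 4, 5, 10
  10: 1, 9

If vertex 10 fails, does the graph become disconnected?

Deleting 10 leaves 1 component (was 1) (its neighbors 1, 9 remain connected to each other), so 10 is not a cut vertex.

No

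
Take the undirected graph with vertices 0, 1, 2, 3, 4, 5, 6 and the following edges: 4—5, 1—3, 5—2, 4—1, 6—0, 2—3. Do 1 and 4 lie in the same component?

Yes

From 1 we can reach 1, 2, 3, 4, 5, which includes 4.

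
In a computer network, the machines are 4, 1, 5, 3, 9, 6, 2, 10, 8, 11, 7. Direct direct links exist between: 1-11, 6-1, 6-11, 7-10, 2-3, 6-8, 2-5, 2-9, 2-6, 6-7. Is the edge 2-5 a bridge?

Yes

Removing 2-5 leaves no path between 2 and 5: the component count goes from 2 to 3. So it is a bridge.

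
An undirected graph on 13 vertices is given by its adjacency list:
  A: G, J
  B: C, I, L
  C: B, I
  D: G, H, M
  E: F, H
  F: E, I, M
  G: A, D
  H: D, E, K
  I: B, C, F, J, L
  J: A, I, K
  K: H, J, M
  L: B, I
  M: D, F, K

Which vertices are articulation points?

Removing I increases the component count from 1 to 2, so I is a cut vertex.
By contrast removing D leaves 1 component; it is not a cut vertex. No other vertex is a cut vertex either.

I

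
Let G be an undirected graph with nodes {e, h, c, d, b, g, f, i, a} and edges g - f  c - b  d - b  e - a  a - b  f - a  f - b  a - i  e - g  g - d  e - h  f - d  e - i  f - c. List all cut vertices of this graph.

Removing e increases the component count from 1 to 2, so e is a cut vertex.
By contrast removing c leaves 1 component; it is not a cut vertex. No other vertex is a cut vertex either.

e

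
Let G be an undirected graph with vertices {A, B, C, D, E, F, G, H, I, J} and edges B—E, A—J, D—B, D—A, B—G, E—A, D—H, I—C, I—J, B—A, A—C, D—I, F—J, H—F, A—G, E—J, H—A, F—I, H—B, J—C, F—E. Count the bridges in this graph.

0

The edges on the cycle D-H-F-J-E-B-D are not bridges since each lies on that cycle.
Every edge lies on some cycle, so there are no bridges.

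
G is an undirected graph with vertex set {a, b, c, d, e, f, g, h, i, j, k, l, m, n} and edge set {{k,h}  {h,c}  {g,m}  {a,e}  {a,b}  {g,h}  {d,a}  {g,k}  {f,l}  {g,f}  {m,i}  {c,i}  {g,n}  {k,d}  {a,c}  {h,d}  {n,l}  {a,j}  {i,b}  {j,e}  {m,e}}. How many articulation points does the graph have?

Removing g increases the component count from 1 to 2, so g is a cut vertex.
By contrast removing f leaves 1 component; it is not a cut vertex. No other vertex is a cut vertex either.

1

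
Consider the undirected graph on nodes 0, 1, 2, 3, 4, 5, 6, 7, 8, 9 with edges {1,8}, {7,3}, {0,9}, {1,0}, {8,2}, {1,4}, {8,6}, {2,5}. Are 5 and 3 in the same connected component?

No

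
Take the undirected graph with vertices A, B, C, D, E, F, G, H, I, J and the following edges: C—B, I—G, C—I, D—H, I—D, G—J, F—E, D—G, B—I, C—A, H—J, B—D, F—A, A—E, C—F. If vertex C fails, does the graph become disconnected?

Yes

Deleting C raises the number of components from 1 to 2, so C is a cut vertex.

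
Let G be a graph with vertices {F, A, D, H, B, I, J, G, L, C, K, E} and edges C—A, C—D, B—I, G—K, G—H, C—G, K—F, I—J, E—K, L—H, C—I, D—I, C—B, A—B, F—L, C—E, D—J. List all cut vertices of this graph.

C

Removing C increases the component count from 1 to 2, so C is a cut vertex.
By contrast removing G leaves 1 component; it is not a cut vertex. No other vertex is a cut vertex either.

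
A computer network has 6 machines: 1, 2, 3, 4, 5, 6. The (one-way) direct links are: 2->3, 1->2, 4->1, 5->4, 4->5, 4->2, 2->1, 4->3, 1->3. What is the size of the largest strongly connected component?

{4, 5} are all mutually reachable — one SCC of size 2.
{1, 2} are all mutually reachable — one SCC of size 2.
{6} is an SCC by itself.
{3} is an SCC by itself.
The largest has 2 vertices.

2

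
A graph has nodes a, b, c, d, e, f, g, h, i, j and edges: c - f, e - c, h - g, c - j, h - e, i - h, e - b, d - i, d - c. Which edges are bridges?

b-e, c-f, c-j, g-h

The edges on the cycle d-i-h-e-c-d are not bridges since each lies on that cycle.
But removing c - j disconnects c from j; removing f - c disconnects f from c; removing e - b disconnects e from b; removing h - g disconnects h from g — these are bridges.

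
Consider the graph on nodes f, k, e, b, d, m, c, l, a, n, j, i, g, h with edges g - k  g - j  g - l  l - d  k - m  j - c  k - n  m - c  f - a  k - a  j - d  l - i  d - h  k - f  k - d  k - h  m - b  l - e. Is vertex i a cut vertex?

Deleting i leaves 1 component (was 1), so i is not a cut vertex.

No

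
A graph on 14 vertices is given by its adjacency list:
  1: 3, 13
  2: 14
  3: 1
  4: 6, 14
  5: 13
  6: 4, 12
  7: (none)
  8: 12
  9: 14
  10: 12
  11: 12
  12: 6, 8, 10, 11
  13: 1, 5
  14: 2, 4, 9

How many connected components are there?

3

7 is isolated — a component by itself.
Starting from 1 we can reach 1, 3, 5, 13. That is one component of size 4.
Starting from 2 we can reach 2, 4, 6, 8, 9, 10, 11, 12, 14. That is one component of size 9.
Total: 3 components.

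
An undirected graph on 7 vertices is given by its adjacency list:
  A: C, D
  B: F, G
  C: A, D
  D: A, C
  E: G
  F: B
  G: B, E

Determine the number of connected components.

2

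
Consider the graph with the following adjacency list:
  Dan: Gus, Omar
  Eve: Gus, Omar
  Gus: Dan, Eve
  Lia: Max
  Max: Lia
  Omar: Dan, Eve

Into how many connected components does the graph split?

2

Starting from Lia we can reach Lia, Max. That is one component of size 2.
Starting from Dan we can reach Dan, Eve, Gus, Omar. That is one component of size 4.
Total: 2 components.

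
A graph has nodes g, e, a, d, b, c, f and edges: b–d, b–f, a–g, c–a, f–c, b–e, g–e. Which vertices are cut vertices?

Removing b increases the component count from 1 to 2, so b is a cut vertex.
By contrast removing c leaves 1 component; it is not a cut vertex. No other vertex is a cut vertex either.

b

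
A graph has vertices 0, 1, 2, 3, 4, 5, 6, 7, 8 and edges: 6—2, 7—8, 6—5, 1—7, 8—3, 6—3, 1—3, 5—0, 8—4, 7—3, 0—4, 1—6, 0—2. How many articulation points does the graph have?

0

Removing 8, for instance, still leaves 1 component. No single vertex removal increases the component count — the graph has no articulation points.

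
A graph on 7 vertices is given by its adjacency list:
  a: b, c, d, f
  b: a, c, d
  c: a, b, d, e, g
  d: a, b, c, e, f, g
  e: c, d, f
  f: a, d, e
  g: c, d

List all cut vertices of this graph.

none

Removing e, for instance, still leaves 1 component. No single vertex removal increases the component count — the graph has no articulation points.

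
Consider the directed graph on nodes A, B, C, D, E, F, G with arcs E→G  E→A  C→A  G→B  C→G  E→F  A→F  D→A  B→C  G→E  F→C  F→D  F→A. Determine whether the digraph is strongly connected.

From E we can reach every vertex (A, B, C, D, E, F, G), and every vertex can reach E (A, B, C, D, E, F, G). So the whole graph is one strongly connected component.

Yes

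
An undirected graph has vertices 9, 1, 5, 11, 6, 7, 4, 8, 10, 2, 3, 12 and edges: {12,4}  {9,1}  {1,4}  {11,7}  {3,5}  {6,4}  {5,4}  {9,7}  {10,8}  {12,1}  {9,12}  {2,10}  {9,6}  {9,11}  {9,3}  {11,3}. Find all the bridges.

The edges on the cycle 9-11-3-9 are not bridges since each lies on that cycle.
But removing 10-8 disconnects 10 from 8; removing 2-10 disconnects 2 from 10 — these are bridges.

10-2, 10-8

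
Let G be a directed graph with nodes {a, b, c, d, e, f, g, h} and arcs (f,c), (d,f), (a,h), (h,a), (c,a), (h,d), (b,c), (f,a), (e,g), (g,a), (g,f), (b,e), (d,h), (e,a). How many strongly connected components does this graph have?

4

{a, c, d, f, h} are all mutually reachable — one SCC of size 5.
{g} is an SCC by itself.
{b} is an SCC by itself.
{e} is an SCC by itself.
That gives 4 strongly connected components.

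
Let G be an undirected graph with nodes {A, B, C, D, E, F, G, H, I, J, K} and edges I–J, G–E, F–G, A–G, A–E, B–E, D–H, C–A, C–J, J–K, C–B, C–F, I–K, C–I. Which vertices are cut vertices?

Removing C increases the component count from 2 to 3, so C is a cut vertex.
By contrast removing F leaves 2 components; it is not a cut vertex. No other vertex is a cut vertex either.

C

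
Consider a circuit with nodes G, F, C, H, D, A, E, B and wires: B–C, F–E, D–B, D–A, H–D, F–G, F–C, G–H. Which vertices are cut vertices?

D, F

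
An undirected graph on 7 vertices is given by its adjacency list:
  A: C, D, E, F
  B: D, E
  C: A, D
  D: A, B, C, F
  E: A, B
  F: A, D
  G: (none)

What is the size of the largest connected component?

G is isolated — a component by itself.
Starting from A we can reach A, B, C, D, E, F. That is one component of size 6.
The largest has 6 vertices.

6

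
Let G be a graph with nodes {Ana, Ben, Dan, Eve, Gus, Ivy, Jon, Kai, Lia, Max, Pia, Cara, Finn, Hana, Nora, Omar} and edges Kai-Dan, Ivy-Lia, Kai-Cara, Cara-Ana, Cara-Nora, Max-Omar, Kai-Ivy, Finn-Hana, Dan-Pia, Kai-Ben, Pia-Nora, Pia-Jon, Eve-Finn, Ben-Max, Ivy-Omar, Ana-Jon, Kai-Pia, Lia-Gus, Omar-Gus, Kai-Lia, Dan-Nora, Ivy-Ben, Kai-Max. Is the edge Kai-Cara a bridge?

No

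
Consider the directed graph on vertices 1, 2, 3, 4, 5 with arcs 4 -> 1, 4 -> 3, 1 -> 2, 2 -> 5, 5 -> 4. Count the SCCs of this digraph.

2

{1, 2, 4, 5} are all mutually reachable — one SCC of size 4.
{3} is an SCC by itself.
That gives 2 strongly connected components.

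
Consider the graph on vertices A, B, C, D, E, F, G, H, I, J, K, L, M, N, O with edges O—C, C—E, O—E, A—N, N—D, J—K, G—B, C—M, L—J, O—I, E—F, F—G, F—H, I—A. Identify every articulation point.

Removing A increases the component count from 2 to 3, so A is a cut vertex.
Removing C increases the component count from 2 to 3, so C is a cut vertex.
Removing E increases the component count from 2 to 3, so E is a cut vertex.
Likewise F, G, I, J, N, O are cut vertices.
By contrast removing L leaves 2 components; it is not a cut vertex. No other vertex is a cut vertex either.

A, C, E, F, G, I, J, N, O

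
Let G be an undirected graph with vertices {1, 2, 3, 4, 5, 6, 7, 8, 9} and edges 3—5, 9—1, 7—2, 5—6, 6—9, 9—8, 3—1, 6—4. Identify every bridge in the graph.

2-7, 4-6, 8-9

The edges on the cycle 3-5-6-9-1-3 are not bridges since each lies on that cycle.
But removing 2—7 disconnects 2 from 7; removing 9—8 disconnects 9 from 8; removing 6—4 disconnects 6 from 4 — these are bridges.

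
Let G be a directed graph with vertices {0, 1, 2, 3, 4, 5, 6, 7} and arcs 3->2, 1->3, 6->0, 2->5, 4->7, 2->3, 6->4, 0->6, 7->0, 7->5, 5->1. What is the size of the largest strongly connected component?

{1, 2, 3, 5} are all mutually reachable — one SCC of size 4.
{0, 4, 6, 7} are all mutually reachable — one SCC of size 4.
The largest has 4 vertices.

4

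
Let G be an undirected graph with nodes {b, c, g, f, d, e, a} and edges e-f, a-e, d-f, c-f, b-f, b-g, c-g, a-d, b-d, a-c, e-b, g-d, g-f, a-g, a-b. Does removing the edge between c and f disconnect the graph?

After removing c-f, the path c-g-f still connects them, so the edge is not a bridge.

No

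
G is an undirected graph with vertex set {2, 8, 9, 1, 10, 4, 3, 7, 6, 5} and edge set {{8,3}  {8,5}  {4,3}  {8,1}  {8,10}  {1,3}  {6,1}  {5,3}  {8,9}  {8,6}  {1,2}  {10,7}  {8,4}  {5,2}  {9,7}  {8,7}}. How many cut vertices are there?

1

Removing 8 increases the component count from 1 to 2, so 8 is a cut vertex.
By contrast removing 6 leaves 1 component; it is not a cut vertex. No other vertex is a cut vertex either.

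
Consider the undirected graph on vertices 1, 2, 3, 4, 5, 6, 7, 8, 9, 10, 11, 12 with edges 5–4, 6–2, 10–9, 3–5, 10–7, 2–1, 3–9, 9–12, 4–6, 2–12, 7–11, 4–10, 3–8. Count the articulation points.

4

Removing 2 increases the component count from 1 to 2, so 2 is a cut vertex.
Removing 3 increases the component count from 1 to 2, so 3 is a cut vertex.
Removing 7 increases the component count from 1 to 2, so 7 is a cut vertex.
Likewise 10 is a cut vertex.
By contrast removing 12 leaves 1 component; it is not a cut vertex. No other vertex is a cut vertex either.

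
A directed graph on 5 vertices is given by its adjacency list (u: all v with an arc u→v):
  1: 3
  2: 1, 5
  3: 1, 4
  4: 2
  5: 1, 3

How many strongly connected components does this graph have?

{1, 2, 3, 4, 5} are all mutually reachable — one SCC of size 5.
That gives 1 strongly connected component.

1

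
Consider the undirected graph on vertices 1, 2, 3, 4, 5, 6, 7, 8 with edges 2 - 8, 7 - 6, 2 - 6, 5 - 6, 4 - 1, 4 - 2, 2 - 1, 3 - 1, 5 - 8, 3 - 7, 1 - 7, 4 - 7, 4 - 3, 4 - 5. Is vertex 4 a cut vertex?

No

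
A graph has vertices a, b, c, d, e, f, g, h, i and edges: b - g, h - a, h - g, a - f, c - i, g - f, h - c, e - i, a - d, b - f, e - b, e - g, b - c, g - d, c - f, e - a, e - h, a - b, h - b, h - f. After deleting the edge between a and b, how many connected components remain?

1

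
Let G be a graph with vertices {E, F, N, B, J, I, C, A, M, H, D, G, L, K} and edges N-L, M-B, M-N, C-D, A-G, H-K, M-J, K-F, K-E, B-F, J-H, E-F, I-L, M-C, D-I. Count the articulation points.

1

Removing M increases the component count from 2 to 3, so M is a cut vertex.
By contrast removing I leaves 2 components; it is not a cut vertex. No other vertex is a cut vertex either.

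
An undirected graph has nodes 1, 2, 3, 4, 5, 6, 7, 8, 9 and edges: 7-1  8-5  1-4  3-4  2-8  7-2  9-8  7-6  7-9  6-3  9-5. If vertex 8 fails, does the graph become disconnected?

No

Deleting 8 leaves 1 component (was 1) (its neighbors 2, 5, 9 remain connected to each other), so 8 is not a cut vertex.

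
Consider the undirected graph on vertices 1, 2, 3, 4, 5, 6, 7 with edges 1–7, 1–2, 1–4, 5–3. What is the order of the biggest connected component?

6 is isolated — a component by itself.
Starting from 3 we can reach 3, 5. That is one component of size 2.
Starting from 1 we can reach 1, 2, 4, 7. That is one component of size 4.
The largest has 4 vertices.

4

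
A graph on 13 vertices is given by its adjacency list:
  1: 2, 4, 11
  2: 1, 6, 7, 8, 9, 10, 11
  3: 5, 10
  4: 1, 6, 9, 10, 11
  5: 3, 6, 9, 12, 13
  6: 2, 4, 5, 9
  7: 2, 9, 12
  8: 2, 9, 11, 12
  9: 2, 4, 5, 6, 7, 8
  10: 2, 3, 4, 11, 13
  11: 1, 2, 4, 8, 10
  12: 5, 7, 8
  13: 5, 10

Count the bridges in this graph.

0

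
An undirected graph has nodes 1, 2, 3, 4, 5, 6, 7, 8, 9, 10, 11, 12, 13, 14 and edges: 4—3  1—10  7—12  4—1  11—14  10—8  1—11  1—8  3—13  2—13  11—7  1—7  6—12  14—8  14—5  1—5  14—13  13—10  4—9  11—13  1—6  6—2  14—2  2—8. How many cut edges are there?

The edges on the cycle 1-11-14-2-8-1 are not bridges since each lies on that cycle.
But removing 9—4 disconnects 9 from 4 — this is a bridge.

1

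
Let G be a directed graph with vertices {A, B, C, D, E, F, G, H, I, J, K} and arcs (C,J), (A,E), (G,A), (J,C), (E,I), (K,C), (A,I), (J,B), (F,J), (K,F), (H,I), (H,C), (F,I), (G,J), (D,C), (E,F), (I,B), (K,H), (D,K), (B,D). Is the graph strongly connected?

There is no directed path from H to A, so the graph is not strongly connected.

No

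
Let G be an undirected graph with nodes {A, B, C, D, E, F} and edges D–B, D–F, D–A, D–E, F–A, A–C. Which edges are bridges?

A-C, B-D, D-E

The edges on the cycle D-F-A-D are not bridges since each lies on that cycle.
But removing A–C disconnects A from C; removing D–E disconnects D from E; removing D–B disconnects D from B — these are bridges.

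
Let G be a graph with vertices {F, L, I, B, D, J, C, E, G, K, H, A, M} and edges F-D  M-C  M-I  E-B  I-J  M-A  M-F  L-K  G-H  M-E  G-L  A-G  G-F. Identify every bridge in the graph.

The edges on the cycle M-A-G-F-M are not bridges since each lies on that cycle.
But removing K-L disconnects K from L; removing F-D disconnects F from D; removing G-L disconnects G from L; removing G-H disconnects G from H — these are bridges.
In total 9 edges are bridges.

B-E, C-M, D-F, E-M, G-H, G-L, I-J, I-M, K-L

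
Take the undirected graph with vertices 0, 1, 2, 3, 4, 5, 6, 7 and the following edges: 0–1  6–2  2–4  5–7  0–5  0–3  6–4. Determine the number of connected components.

2

Starting from 2 we can reach 2, 4, 6. That is one component of size 3.
Starting from 0 we can reach 0, 1, 3, 5, 7. That is one component of size 5.
Total: 2 components.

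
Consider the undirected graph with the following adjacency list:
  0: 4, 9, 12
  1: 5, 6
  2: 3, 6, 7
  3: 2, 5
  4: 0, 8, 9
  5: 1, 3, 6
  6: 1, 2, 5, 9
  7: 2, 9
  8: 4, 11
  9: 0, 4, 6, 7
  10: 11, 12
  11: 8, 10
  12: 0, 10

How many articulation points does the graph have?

1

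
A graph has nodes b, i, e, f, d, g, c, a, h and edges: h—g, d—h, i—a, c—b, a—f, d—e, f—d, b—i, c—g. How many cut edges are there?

1

The edges on the cycle c-b-i-a-f-d-h-g-c are not bridges since each lies on that cycle.
But removing e—d disconnects e from d — this is a bridge.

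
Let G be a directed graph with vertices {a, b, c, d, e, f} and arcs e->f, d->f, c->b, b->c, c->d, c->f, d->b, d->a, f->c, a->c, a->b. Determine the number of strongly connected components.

2

{a, b, c, d, f} are all mutually reachable — one SCC of size 5.
{e} is an SCC by itself.
That gives 2 strongly connected components.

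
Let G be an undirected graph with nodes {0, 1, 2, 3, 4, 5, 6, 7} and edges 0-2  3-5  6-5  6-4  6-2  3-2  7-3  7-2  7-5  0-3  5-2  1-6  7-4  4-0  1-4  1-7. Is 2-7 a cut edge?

No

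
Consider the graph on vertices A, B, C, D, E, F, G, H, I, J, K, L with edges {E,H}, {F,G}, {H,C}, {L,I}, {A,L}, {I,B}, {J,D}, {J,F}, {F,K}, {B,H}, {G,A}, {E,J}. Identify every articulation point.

F, H, J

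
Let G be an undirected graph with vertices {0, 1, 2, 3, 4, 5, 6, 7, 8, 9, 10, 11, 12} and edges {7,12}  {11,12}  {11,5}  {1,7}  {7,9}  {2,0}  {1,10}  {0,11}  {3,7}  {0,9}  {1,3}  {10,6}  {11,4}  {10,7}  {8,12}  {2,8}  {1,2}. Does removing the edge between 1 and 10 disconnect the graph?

No

After removing 1–10, the path 1-7-10 still connects them, so the edge is not a bridge.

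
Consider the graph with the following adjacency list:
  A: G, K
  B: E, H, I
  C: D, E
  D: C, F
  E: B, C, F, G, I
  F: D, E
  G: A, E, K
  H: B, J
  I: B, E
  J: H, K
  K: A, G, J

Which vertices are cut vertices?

E

Removing E increases the component count from 1 to 2, so E is a cut vertex.
By contrast removing A leaves 1 component; it is not a cut vertex. No other vertex is a cut vertex either.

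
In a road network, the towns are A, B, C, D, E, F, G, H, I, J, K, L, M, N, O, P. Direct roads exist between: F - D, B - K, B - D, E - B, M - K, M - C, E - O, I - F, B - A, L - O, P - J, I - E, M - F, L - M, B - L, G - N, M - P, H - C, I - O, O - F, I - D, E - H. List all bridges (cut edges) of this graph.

A-B, G-N, J-P, M-P

The edges on the cycle E-H-C-M-L-B-E are not bridges since each lies on that cycle.
But removing P - J disconnects P from J; removing B - A disconnects B from A; removing P - M disconnects P from M; removing G - N disconnects G from N — these are bridges.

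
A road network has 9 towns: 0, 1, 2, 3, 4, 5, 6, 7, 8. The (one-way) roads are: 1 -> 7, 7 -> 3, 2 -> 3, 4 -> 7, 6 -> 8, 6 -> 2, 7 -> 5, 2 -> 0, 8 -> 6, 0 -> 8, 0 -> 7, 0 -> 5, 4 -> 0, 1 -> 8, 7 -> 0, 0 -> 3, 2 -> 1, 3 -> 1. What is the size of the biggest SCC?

7

{0, 1, 2, 3, 6, 7, 8} are all mutually reachable — one SCC of size 7.
{5} is an SCC by itself.
{4} is an SCC by itself.
The largest has 7 vertices.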